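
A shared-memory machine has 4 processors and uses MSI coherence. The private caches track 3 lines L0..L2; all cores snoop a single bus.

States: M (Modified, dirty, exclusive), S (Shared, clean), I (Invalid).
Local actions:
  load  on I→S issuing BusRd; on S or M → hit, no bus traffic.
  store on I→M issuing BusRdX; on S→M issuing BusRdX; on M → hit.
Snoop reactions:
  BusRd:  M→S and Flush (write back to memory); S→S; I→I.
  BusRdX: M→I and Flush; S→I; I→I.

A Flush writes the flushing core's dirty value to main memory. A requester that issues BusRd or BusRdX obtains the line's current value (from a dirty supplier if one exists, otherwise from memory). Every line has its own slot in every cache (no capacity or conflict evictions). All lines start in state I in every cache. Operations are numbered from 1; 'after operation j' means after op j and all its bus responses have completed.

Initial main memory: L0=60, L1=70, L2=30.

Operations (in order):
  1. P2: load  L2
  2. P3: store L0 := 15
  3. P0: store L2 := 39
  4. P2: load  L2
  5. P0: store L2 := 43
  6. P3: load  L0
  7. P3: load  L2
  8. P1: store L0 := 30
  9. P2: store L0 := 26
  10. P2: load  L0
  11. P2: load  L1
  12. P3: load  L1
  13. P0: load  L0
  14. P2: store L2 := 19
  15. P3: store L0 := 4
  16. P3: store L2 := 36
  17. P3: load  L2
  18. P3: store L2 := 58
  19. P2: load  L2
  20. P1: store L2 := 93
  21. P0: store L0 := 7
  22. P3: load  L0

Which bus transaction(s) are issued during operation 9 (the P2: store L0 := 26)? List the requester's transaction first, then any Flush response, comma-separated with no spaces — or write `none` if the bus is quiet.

bus = BusRdX,Flush

  op1 P2: load  L2 → I/I/S/I on L2; bus BusRd; mem=30
  op2 P3: store L0 := 15 → I/I/I/M on L0; bus BusRdX; mem=60
  op3 P0: store L2 := 39 → M/I/I/I on L2; bus BusRdX; mem=30
  op4 P2: load  L2 → S/I/S/I on L2; bus BusRd Flush; mem=39
  op5 P0: store L2 := 43 → M/I/I/I on L2; bus BusRdX; mem=39
  op6 P3: load  L0 → I/I/I/M on L0; bus (none); mem=60
  op7 P3: load  L2 → S/I/I/S on L2; bus BusRd Flush; mem=43
  op8 P1: store L0 := 30 → I/M/I/I on L0; bus BusRdX Flush; mem=15
  op9 P2: store L0 := 26 → I/I/M/I on L0; bus BusRdX Flush; mem=30
  op10 P2: load  L0 → I/I/M/I on L0; bus (none); mem=30
  op11 P2: load  L1 → I/I/S/I on L1; bus BusRd; mem=70
  op12 P3: load  L1 → I/I/S/S on L1; bus BusRd; mem=70
  op13 P0: load  L0 → S/I/S/I on L0; bus BusRd Flush; mem=26
  op14 P2: store L2 := 19 → I/I/M/I on L2; bus BusRdX; mem=43
  op15 P3: store L0 := 4 → I/I/I/M on L0; bus BusRdX; mem=26
  op16 P3: store L2 := 36 → I/I/I/M on L2; bus BusRdX Flush; mem=19
  op17 P3: load  L2 → I/I/I/M on L2; bus (none); mem=19
  op18 P3: store L2 := 58 → I/I/I/M on L2; bus (none); mem=19
  op19 P2: load  L2 → I/I/S/S on L2; bus BusRd Flush; mem=58
  op20 P1: store L2 := 93 → I/M/I/I on L2; bus BusRdX; mem=58
  op21 P0: store L0 := 7 → M/I/I/I on L0; bus BusRdX Flush; mem=4
  op22 P3: load  L0 → S/I/I/S on L0; bus BusRd Flush; mem=7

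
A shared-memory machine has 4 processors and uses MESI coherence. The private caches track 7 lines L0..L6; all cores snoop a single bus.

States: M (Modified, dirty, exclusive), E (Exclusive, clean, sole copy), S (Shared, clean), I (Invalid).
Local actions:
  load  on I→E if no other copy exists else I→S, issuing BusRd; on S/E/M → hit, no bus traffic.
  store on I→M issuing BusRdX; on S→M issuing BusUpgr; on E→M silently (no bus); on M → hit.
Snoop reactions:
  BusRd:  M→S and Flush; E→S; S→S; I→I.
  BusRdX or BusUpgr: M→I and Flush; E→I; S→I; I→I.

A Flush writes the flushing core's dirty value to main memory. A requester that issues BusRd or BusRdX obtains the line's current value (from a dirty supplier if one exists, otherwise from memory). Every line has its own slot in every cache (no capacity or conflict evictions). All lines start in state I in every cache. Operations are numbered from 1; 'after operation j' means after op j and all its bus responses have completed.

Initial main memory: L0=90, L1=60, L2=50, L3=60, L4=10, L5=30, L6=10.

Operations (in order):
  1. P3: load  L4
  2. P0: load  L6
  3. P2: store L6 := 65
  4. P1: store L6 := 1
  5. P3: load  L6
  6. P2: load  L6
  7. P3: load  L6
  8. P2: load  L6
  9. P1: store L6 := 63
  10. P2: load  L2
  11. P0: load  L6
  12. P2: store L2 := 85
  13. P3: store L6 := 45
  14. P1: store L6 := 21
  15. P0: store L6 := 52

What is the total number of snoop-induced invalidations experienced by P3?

invalidations = 2

[1] P3: load  L4 | P0:I, P1:I, P2:I, P3:E(10) | bus: BusRd
[2] P0: load  L6 | P0:E(10), P1:I, P2:I, P3:I | bus: BusRd
[3] P2: store L6 := 65 | P0:I, P1:I, P2:M(65), P3:I | bus: BusRdX
[4] P1: store L6 := 1 | P0:I, P1:M(1), P2:I, P3:I | bus: BusRdX,Flush
[5] P3: load  L6 | P0:I, P1:S(1), P2:I, P3:S(1) | bus: BusRd,Flush
[6] P2: load  L6 | P0:I, P1:S(1), P2:S(1), P3:S(1) | bus: BusRd
[7] P3: load  L6 | P0:I, P1:S(1), P2:S(1), P3:S(1) | bus: none
[8] P2: load  L6 | P0:I, P1:S(1), P2:S(1), P3:S(1) | bus: none
[9] P1: store L6 := 63 | P0:I, P1:M(63), P2:I, P3:I | bus: BusUpgr
[10] P2: load  L2 | P0:I, P1:I, P2:E(50), P3:I | bus: BusRd
[11] P0: load  L6 | P0:S(63), P1:S(63), P2:I, P3:I | bus: BusRd,Flush
[12] P2: store L2 := 85 | P0:I, P1:I, P2:M(85), P3:I | bus: none
[13] P3: store L6 := 45 | P0:I, P1:I, P2:I, P3:M(45) | bus: BusRdX
[14] P1: store L6 := 21 | P0:I, P1:M(21), P2:I, P3:I | bus: BusRdX,Flush
[15] P0: store L6 := 52 | P0:M(52), P1:I, P2:I, P3:I | bus: BusRdX,Flush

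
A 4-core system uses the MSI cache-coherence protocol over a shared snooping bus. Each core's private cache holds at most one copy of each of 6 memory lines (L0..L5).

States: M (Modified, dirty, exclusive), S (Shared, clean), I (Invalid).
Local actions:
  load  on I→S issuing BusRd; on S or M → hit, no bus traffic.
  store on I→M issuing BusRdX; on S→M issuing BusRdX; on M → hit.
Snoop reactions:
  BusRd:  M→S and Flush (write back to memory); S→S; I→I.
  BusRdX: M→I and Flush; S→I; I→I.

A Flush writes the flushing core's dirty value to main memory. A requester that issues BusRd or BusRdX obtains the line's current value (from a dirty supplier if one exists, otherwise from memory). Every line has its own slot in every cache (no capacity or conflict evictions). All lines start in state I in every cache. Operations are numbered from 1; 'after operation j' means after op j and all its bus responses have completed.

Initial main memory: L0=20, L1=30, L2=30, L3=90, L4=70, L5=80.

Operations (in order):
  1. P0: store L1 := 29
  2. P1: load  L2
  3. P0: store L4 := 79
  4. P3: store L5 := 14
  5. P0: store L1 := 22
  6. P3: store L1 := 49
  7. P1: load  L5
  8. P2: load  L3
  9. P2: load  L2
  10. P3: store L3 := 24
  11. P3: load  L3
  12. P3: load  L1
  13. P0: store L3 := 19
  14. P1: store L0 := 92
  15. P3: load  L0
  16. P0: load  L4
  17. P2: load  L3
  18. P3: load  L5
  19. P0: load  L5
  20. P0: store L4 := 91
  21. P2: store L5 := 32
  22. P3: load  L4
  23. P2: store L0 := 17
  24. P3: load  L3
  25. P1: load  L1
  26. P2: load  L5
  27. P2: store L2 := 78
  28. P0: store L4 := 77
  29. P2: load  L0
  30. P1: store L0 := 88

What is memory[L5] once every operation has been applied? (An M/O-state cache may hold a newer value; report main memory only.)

[1] P0: store L1 := 29 | P0:M(29), P1:I, P2:I, P3:I | bus: BusRdX
[2] P1: load  L2 | P0:I, P1:S(30), P2:I, P3:I | bus: BusRd
[3] P0: store L4 := 79 | P0:M(79), P1:I, P2:I, P3:I | bus: BusRdX
[4] P3: store L5 := 14 | P0:I, P1:I, P2:I, P3:M(14) | bus: BusRdX
[5] P0: store L1 := 22 | P0:M(22), P1:I, P2:I, P3:I | bus: none
[6] P3: store L1 := 49 | P0:I, P1:I, P2:I, P3:M(49) | bus: BusRdX,Flush
[7] P1: load  L5 | P0:I, P1:S(14), P2:I, P3:S(14) | bus: BusRd,Flush
[8] P2: load  L3 | P0:I, P1:I, P2:S(90), P3:I | bus: BusRd
[9] P2: load  L2 | P0:I, P1:S(30), P2:S(30), P3:I | bus: BusRd
[10] P3: store L3 := 24 | P0:I, P1:I, P2:I, P3:M(24) | bus: BusRdX
[11] P3: load  L3 | P0:I, P1:I, P2:I, P3:M(24) | bus: none
[12] P3: load  L1 | P0:I, P1:I, P2:I, P3:M(49) | bus: none
[13] P0: store L3 := 19 | P0:M(19), P1:I, P2:I, P3:I | bus: BusRdX,Flush
[14] P1: store L0 := 92 | P0:I, P1:M(92), P2:I, P3:I | bus: BusRdX
[15] P3: load  L0 | P0:I, P1:S(92), P2:I, P3:S(92) | bus: BusRd,Flush
[16] P0: load  L4 | P0:M(79), P1:I, P2:I, P3:I | bus: none
[17] P2: load  L3 | P0:S(19), P1:I, P2:S(19), P3:I | bus: BusRd,Flush
[18] P3: load  L5 | P0:I, P1:S(14), P2:I, P3:S(14) | bus: none
[19] P0: load  L5 | P0:S(14), P1:S(14), P2:I, P3:S(14) | bus: BusRd
[20] P0: store L4 := 91 | P0:M(91), P1:I, P2:I, P3:I | bus: none
[21] P2: store L5 := 32 | P0:I, P1:I, P2:M(32), P3:I | bus: BusRdX
[22] P3: load  L4 | P0:S(91), P1:I, P2:I, P3:S(91) | bus: BusRd,Flush
[23] P2: store L0 := 17 | P0:I, P1:I, P2:M(17), P3:I | bus: BusRdX
[24] P3: load  L3 | P0:S(19), P1:I, P2:S(19), P3:S(19) | bus: BusRd
[25] P1: load  L1 | P0:I, P1:S(49), P2:I, P3:S(49) | bus: BusRd,Flush
[26] P2: load  L5 | P0:I, P1:I, P2:M(32), P3:I | bus: none
[27] P2: store L2 := 78 | P0:I, P1:I, P2:M(78), P3:I | bus: BusRdX
[28] P0: store L4 := 77 | P0:M(77), P1:I, P2:I, P3:I | bus: BusRdX
[29] P2: load  L0 | P0:I, P1:I, P2:M(17), P3:I | bus: none
[30] P1: store L0 := 88 | P0:I, P1:M(88), P2:I, P3:I | bus: BusRdX,Flush

memory[L5] = 14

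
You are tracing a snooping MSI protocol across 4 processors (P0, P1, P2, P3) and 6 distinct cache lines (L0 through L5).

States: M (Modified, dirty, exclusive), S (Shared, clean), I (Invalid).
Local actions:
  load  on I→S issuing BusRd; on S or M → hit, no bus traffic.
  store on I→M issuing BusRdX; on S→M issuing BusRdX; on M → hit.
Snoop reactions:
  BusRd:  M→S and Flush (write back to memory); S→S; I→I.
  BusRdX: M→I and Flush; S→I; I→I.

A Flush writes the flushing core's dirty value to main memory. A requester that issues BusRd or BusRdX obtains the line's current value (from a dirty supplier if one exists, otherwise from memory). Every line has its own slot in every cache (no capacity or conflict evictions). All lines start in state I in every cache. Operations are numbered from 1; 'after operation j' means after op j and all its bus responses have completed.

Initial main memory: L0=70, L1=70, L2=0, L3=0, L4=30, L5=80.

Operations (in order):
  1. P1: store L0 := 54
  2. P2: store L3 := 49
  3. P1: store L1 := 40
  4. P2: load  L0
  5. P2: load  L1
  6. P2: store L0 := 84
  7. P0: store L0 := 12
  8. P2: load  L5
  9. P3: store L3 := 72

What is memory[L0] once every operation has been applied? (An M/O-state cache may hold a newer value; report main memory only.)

memory[L0] = 84

  op1 P1: store L0 := 54 → I/M/I/I on L0; bus BusRdX; mem=70
  op2 P2: store L3 := 49 → I/I/M/I on L3; bus BusRdX; mem=0
  op3 P1: store L1 := 40 → I/M/I/I on L1; bus BusRdX; mem=70
  op4 P2: load  L0 → I/S/S/I on L0; bus BusRd Flush; mem=54
  op5 P2: load  L1 → I/S/S/I on L1; bus BusRd Flush; mem=40
  op6 P2: store L0 := 84 → I/I/M/I on L0; bus BusRdX; mem=54
  op7 P0: store L0 := 12 → M/I/I/I on L0; bus BusRdX Flush; mem=84
  op8 P2: load  L5 → I/I/S/I on L5; bus BusRd; mem=80
  op9 P3: store L3 := 72 → I/I/I/M on L3; bus BusRdX Flush; mem=49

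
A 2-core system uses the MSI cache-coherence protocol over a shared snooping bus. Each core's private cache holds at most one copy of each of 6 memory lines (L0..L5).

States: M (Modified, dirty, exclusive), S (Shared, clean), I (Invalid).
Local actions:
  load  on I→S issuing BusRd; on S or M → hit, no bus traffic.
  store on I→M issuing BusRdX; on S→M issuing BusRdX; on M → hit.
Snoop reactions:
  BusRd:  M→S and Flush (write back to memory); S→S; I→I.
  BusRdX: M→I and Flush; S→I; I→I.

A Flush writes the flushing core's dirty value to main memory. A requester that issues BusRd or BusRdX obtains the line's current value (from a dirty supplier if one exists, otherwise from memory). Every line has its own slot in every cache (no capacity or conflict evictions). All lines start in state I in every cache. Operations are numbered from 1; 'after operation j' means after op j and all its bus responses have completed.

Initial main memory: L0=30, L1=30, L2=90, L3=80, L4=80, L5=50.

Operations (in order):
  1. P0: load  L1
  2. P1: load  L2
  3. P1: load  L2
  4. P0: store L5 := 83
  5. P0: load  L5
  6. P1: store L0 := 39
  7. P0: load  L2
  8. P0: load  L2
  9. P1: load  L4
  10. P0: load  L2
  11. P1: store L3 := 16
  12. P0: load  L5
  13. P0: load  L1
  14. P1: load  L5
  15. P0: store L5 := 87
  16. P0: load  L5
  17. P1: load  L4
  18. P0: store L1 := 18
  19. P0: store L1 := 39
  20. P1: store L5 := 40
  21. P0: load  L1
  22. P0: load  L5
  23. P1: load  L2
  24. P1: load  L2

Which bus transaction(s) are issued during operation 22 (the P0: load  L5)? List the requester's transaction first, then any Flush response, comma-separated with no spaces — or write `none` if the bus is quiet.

bus = BusRd,Flush

step 1: P0: load  L1  ⟶  SI  (L1)  txn=BusRd  M[L1]=30
step 2: P1: load  L2  ⟶  IS  (L2)  txn=BusRd  M[L2]=90
step 3: P1: load  L2  ⟶  IS  (L2)  txn=∅  M[L2]=90
step 4: P0: store L5 := 83  ⟶  MI  (L5)  txn=BusRdX  M[L5]=50
step 5: P0: load  L5  ⟶  MI  (L5)  txn=∅  M[L5]=50
step 6: P1: store L0 := 39  ⟶  IM  (L0)  txn=BusRdX  M[L0]=30
step 7: P0: load  L2  ⟶  SS  (L2)  txn=BusRd  M[L2]=90
step 8: P0: load  L2  ⟶  SS  (L2)  txn=∅  M[L2]=90
step 9: P1: load  L4  ⟶  IS  (L4)  txn=BusRd  M[L4]=80
step 10: P0: load  L2  ⟶  SS  (L2)  txn=∅  M[L2]=90
step 11: P1: store L3 := 16  ⟶  IM  (L3)  txn=BusRdX  M[L3]=80
step 12: P0: load  L5  ⟶  MI  (L5)  txn=∅  M[L5]=50
step 13: P0: load  L1  ⟶  SI  (L1)  txn=∅  M[L1]=30
step 14: P1: load  L5  ⟶  SS  (L5)  txn=BusRd+Flush  M[L5]=83
step 15: P0: store L5 := 87  ⟶  MI  (L5)  txn=BusRdX  M[L5]=83
step 16: P0: load  L5  ⟶  MI  (L5)  txn=∅  M[L5]=83
step 17: P1: load  L4  ⟶  IS  (L4)  txn=∅  M[L4]=80
step 18: P0: store L1 := 18  ⟶  MI  (L1)  txn=BusRdX  M[L1]=30
step 19: P0: store L1 := 39  ⟶  MI  (L1)  txn=∅  M[L1]=30
step 20: P1: store L5 := 40  ⟶  IM  (L5)  txn=BusRdX+Flush  M[L5]=87
step 21: P0: load  L1  ⟶  MI  (L1)  txn=∅  M[L1]=30
step 22: P0: load  L5  ⟶  SS  (L5)  txn=BusRd+Flush  M[L5]=40
step 23: P1: load  L2  ⟶  SS  (L2)  txn=∅  M[L2]=90
step 24: P1: load  L2  ⟶  SS  (L2)  txn=∅  M[L2]=90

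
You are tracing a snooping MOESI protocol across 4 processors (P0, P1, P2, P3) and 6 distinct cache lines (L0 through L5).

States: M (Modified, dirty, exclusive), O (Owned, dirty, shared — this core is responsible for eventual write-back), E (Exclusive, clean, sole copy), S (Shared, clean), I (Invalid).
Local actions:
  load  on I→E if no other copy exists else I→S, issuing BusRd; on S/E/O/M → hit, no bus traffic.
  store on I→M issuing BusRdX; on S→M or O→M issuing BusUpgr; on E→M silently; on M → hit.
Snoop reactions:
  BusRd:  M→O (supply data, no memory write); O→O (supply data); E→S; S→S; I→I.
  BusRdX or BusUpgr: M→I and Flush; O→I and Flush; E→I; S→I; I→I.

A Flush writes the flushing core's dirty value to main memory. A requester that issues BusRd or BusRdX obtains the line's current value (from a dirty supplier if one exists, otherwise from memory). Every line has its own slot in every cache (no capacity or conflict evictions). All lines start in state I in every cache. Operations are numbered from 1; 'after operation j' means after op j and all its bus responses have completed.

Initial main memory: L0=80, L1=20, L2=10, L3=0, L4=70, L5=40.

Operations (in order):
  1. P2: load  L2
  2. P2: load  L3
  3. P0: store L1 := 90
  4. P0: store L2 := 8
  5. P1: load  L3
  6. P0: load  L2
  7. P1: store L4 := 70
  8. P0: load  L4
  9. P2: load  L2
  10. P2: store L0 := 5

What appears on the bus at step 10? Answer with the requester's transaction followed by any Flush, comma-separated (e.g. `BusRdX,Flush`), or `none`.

step 1: P2: load  L2  ⟶  IIEI  (L2)  txn=BusRd  M[L2]=10
step 2: P2: load  L3  ⟶  IIEI  (L3)  txn=BusRd  M[L3]=0
step 3: P0: store L1 := 90  ⟶  MIII  (L1)  txn=BusRdX  M[L1]=20
step 4: P0: store L2 := 8  ⟶  MIII  (L2)  txn=BusRdX  M[L2]=10
step 5: P1: load  L3  ⟶  ISSI  (L3)  txn=BusRd  M[L3]=0
step 6: P0: load  L2  ⟶  MIII  (L2)  txn=∅  M[L2]=10
step 7: P1: store L4 := 70  ⟶  IMII  (L4)  txn=BusRdX  M[L4]=70
step 8: P0: load  L4  ⟶  SOII  (L4)  txn=BusRd  M[L4]=70
step 9: P2: load  L2  ⟶  OISI  (L2)  txn=BusRd  M[L2]=10
step 10: P2: store L0 := 5  ⟶  IIMI  (L0)  txn=BusRdX  M[L0]=80

bus = BusRdX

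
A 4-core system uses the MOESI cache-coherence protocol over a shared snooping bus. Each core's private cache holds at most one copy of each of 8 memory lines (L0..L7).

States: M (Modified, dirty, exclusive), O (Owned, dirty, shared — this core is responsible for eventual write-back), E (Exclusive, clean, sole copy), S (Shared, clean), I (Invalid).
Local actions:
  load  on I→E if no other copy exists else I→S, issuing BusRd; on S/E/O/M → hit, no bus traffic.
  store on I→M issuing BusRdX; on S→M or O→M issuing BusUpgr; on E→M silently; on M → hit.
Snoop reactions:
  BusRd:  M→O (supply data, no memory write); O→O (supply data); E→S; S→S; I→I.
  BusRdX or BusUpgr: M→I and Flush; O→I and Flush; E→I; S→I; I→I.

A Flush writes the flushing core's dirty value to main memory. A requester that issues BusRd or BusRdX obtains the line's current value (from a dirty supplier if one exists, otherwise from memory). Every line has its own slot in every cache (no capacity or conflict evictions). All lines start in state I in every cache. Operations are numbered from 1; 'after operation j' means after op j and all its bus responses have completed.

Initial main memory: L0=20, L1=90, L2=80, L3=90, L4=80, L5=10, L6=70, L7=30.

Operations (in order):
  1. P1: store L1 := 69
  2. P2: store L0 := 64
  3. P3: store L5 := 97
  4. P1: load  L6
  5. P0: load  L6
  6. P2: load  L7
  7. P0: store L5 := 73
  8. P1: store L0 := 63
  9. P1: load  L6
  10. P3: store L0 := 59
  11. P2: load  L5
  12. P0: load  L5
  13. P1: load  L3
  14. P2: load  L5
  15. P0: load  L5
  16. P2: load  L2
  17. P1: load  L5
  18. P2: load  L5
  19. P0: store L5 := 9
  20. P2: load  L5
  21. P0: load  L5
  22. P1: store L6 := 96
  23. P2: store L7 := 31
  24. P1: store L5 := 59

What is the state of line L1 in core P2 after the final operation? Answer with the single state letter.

state = I

[1] P1: store L1 := 69 | P0:I, P1:M(69), P2:I, P3:I | bus: BusRdX
[2] P2: store L0 := 64 | P0:I, P1:I, P2:M(64), P3:I | bus: BusRdX
[3] P3: store L5 := 97 | P0:I, P1:I, P2:I, P3:M(97) | bus: BusRdX
[4] P1: load  L6 | P0:I, P1:E(70), P2:I, P3:I | bus: BusRd
[5] P0: load  L6 | P0:S(70), P1:S(70), P2:I, P3:I | bus: BusRd
[6] P2: load  L7 | P0:I, P1:I, P2:E(30), P3:I | bus: BusRd
[7] P0: store L5 := 73 | P0:M(73), P1:I, P2:I, P3:I | bus: BusRdX,Flush
[8] P1: store L0 := 63 | P0:I, P1:M(63), P2:I, P3:I | bus: BusRdX,Flush
[9] P1: load  L6 | P0:S(70), P1:S(70), P2:I, P3:I | bus: none
[10] P3: store L0 := 59 | P0:I, P1:I, P2:I, P3:M(59) | bus: BusRdX,Flush
[11] P2: load  L5 | P0:O(73), P1:I, P2:S(73), P3:I | bus: BusRd
[12] P0: load  L5 | P0:O(73), P1:I, P2:S(73), P3:I | bus: none
[13] P1: load  L3 | P0:I, P1:E(90), P2:I, P3:I | bus: BusRd
[14] P2: load  L5 | P0:O(73), P1:I, P2:S(73), P3:I | bus: none
[15] P0: load  L5 | P0:O(73), P1:I, P2:S(73), P3:I | bus: none
[16] P2: load  L2 | P0:I, P1:I, P2:E(80), P3:I | bus: BusRd
[17] P1: load  L5 | P0:O(73), P1:S(73), P2:S(73), P3:I | bus: BusRd
[18] P2: load  L5 | P0:O(73), P1:S(73), P2:S(73), P3:I | bus: none
[19] P0: store L5 := 9 | P0:M(9), P1:I, P2:I, P3:I | bus: BusUpgr
[20] P2: load  L5 | P0:O(9), P1:I, P2:S(9), P3:I | bus: BusRd
[21] P0: load  L5 | P0:O(9), P1:I, P2:S(9), P3:I | bus: none
[22] P1: store L6 := 96 | P0:I, P1:M(96), P2:I, P3:I | bus: BusUpgr
[23] P2: store L7 := 31 | P0:I, P1:I, P2:M(31), P3:I | bus: none
[24] P1: store L5 := 59 | P0:I, P1:M(59), P2:I, P3:I | bus: BusRdX,Flush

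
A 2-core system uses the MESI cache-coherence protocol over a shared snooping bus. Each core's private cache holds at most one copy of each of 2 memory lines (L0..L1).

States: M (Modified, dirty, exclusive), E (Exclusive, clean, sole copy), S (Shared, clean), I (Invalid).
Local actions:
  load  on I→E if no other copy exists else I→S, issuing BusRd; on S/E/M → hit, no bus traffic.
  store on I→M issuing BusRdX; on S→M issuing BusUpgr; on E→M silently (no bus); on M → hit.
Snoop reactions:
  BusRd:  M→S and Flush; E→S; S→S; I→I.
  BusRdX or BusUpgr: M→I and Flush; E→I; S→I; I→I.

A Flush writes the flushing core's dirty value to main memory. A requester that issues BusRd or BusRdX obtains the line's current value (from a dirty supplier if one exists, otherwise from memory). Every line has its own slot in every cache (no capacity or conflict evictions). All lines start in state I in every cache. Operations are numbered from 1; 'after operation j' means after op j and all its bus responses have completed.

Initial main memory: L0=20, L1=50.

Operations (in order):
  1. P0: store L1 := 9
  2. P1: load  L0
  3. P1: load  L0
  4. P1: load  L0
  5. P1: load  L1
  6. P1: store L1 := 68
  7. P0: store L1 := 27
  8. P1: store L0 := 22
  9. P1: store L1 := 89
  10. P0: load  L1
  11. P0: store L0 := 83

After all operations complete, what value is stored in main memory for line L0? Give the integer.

memory[L0] = 22

  op1 P0: store L1 := 9 → M/I on L1; bus BusRdX; mem=50
  op2 P1: load  L0 → I/E on L0; bus BusRd; mem=20
  op3 P1: load  L0 → I/E on L0; bus (none); mem=20
  op4 P1: load  L0 → I/E on L0; bus (none); mem=20
  op5 P1: load  L1 → S/S on L1; bus BusRd Flush; mem=9
  op6 P1: store L1 := 68 → I/M on L1; bus BusUpgr; mem=9
  op7 P0: store L1 := 27 → M/I on L1; bus BusRdX Flush; mem=68
  op8 P1: store L0 := 22 → I/M on L0; bus (none); mem=20
  op9 P1: store L1 := 89 → I/M on L1; bus BusRdX Flush; mem=27
  op10 P0: load  L1 → S/S on L1; bus BusRd Flush; mem=89
  op11 P0: store L0 := 83 → M/I on L0; bus BusRdX Flush; mem=22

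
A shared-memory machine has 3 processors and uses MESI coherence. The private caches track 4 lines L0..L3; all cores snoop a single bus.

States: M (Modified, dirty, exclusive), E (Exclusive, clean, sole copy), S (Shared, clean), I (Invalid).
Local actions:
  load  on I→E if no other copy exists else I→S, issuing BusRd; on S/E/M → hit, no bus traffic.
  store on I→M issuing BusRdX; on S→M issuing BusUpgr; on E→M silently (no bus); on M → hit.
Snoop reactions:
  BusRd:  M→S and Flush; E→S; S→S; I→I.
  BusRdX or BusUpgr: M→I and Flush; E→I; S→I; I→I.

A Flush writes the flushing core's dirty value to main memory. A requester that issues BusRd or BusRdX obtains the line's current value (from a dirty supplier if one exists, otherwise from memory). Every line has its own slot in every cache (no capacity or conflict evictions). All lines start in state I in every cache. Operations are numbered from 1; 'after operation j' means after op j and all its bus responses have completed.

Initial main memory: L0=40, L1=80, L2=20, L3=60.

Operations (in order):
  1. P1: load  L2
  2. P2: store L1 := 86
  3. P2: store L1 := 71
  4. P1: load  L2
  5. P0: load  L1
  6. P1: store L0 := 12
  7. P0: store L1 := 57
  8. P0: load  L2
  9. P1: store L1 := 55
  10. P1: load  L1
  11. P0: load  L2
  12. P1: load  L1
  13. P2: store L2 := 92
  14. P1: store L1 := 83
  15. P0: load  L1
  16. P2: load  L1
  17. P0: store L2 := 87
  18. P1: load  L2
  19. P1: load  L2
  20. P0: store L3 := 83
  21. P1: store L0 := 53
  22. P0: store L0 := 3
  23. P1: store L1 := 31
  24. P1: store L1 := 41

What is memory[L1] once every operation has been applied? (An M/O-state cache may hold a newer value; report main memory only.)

memory[L1] = 83

  op1 P1: load  L2 → I/E/I on L2; bus BusRd; mem=20
  op2 P2: store L1 := 86 → I/I/M on L1; bus BusRdX; mem=80
  op3 P2: store L1 := 71 → I/I/M on L1; bus (none); mem=80
  op4 P1: load  L2 → I/E/I on L2; bus (none); mem=20
  op5 P0: load  L1 → S/I/S on L1; bus BusRd Flush; mem=71
  op6 P1: store L0 := 12 → I/M/I on L0; bus BusRdX; mem=40
  op7 P0: store L1 := 57 → M/I/I on L1; bus BusUpgr; mem=71
  op8 P0: load  L2 → S/S/I on L2; bus BusRd; mem=20
  op9 P1: store L1 := 55 → I/M/I on L1; bus BusRdX Flush; mem=57
  op10 P1: load  L1 → I/M/I on L1; bus (none); mem=57
  op11 P0: load  L2 → S/S/I on L2; bus (none); mem=20
  op12 P1: load  L1 → I/M/I on L1; bus (none); mem=57
  op13 P2: store L2 := 92 → I/I/M on L2; bus BusRdX; mem=20
  op14 P1: store L1 := 83 → I/M/I on L1; bus (none); mem=57
  op15 P0: load  L1 → S/S/I on L1; bus BusRd Flush; mem=83
  op16 P2: load  L1 → S/S/S on L1; bus BusRd; mem=83
  op17 P0: store L2 := 87 → M/I/I on L2; bus BusRdX Flush; mem=92
  op18 P1: load  L2 → S/S/I on L2; bus BusRd Flush; mem=87
  op19 P1: load  L2 → S/S/I on L2; bus (none); mem=87
  op20 P0: store L3 := 83 → M/I/I on L3; bus BusRdX; mem=60
  op21 P1: store L0 := 53 → I/M/I on L0; bus (none); mem=40
  op22 P0: store L0 := 3 → M/I/I on L0; bus BusRdX Flush; mem=53
  op23 P1: store L1 := 31 → I/M/I on L1; bus BusUpgr; mem=83
  op24 P1: store L1 := 41 → I/M/I on L1; bus (none); mem=83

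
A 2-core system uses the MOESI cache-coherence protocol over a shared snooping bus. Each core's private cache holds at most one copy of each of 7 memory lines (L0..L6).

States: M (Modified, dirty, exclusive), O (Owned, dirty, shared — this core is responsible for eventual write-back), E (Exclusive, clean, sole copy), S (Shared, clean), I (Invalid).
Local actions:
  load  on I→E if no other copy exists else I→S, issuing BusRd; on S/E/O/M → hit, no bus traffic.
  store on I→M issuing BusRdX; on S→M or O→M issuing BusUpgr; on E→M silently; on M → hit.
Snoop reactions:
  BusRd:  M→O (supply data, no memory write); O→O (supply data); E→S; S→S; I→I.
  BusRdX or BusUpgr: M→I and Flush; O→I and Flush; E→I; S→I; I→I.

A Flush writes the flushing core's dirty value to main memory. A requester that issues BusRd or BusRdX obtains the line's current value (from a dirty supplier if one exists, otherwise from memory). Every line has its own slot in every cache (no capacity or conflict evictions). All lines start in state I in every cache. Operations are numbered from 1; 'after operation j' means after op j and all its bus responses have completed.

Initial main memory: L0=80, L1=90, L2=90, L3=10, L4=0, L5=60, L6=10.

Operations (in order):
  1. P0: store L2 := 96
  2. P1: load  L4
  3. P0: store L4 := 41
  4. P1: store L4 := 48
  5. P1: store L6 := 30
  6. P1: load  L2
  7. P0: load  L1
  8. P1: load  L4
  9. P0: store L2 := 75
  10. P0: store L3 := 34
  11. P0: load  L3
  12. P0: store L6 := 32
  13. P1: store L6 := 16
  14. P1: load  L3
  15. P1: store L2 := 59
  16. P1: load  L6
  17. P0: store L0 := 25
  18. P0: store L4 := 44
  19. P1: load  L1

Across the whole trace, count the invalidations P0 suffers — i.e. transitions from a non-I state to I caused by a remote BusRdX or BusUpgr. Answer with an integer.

[1] P0: store L2 := 96 | P0:M(96), P1:I | bus: BusRdX
[2] P1: load  L4 | P0:I, P1:E(0) | bus: BusRd
[3] P0: store L4 := 41 | P0:M(41), P1:I | bus: BusRdX
[4] P1: store L4 := 48 | P0:I, P1:M(48) | bus: BusRdX,Flush
[5] P1: store L6 := 30 | P0:I, P1:M(30) | bus: BusRdX
[6] P1: load  L2 | P0:O(96), P1:S(96) | bus: BusRd
[7] P0: load  L1 | P0:E(90), P1:I | bus: BusRd
[8] P1: load  L4 | P0:I, P1:M(48) | bus: none
[9] P0: store L2 := 75 | P0:M(75), P1:I | bus: BusUpgr
[10] P0: store L3 := 34 | P0:M(34), P1:I | bus: BusRdX
[11] P0: load  L3 | P0:M(34), P1:I | bus: none
[12] P0: store L6 := 32 | P0:M(32), P1:I | bus: BusRdX,Flush
[13] P1: store L6 := 16 | P0:I, P1:M(16) | bus: BusRdX,Flush
[14] P1: load  L3 | P0:O(34), P1:S(34) | bus: BusRd
[15] P1: store L2 := 59 | P0:I, P1:M(59) | bus: BusRdX,Flush
[16] P1: load  L6 | P0:I, P1:M(16) | bus: none
[17] P0: store L0 := 25 | P0:M(25), P1:I | bus: BusRdX
[18] P0: store L4 := 44 | P0:M(44), P1:I | bus: BusRdX,Flush
[19] P1: load  L1 | P0:S(90), P1:S(90) | bus: BusRd

invalidations = 3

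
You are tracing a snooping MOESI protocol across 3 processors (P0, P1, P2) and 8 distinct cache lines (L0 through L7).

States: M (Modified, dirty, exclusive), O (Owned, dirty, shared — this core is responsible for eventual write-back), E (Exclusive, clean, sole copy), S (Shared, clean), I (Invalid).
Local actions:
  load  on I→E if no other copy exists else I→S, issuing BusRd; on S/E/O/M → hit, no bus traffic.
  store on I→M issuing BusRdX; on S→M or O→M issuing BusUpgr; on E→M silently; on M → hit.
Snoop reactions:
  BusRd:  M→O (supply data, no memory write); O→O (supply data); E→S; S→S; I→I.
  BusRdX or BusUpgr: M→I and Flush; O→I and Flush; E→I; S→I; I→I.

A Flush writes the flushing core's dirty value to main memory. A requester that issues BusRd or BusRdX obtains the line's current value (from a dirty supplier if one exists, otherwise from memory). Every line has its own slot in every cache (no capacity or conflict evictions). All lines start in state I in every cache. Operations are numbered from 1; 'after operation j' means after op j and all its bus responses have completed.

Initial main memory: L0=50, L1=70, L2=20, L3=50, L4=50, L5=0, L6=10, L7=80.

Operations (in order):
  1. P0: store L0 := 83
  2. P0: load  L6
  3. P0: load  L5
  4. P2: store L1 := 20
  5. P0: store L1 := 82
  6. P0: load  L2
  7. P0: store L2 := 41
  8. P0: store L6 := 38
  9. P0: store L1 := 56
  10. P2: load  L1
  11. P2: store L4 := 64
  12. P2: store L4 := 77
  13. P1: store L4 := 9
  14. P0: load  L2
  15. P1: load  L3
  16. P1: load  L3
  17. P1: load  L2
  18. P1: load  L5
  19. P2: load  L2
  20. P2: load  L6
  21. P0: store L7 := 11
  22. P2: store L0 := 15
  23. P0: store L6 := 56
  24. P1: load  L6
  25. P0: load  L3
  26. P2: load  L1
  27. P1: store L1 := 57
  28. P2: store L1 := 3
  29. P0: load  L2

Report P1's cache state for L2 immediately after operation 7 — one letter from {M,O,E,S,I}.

state = I

step 1: P0: store L0 := 83  ⟶  MII  (L0)  txn=BusRdX  M[L0]=50
step 2: P0: load  L6  ⟶  EII  (L6)  txn=BusRd  M[L6]=10
step 3: P0: load  L5  ⟶  EII  (L5)  txn=BusRd  M[L5]=0
step 4: P2: store L1 := 20  ⟶  IIM  (L1)  txn=BusRdX  M[L1]=70
step 5: P0: store L1 := 82  ⟶  MII  (L1)  txn=BusRdX+Flush  M[L1]=20
step 6: P0: load  L2  ⟶  EII  (L2)  txn=BusRd  M[L2]=20
step 7: P0: store L2 := 41  ⟶  MII  (L2)  txn=∅  M[L2]=20
step 8: P0: store L6 := 38  ⟶  MII  (L6)  txn=∅  M[L6]=10
step 9: P0: store L1 := 56  ⟶  MII  (L1)  txn=∅  M[L1]=20
step 10: P2: load  L1  ⟶  OIS  (L1)  txn=BusRd  M[L1]=20
step 11: P2: store L4 := 64  ⟶  IIM  (L4)  txn=BusRdX  M[L4]=50
step 12: P2: store L4 := 77  ⟶  IIM  (L4)  txn=∅  M[L4]=50
step 13: P1: store L4 := 9  ⟶  IMI  (L4)  txn=BusRdX+Flush  M[L4]=77
step 14: P0: load  L2  ⟶  MII  (L2)  txn=∅  M[L2]=20
step 15: P1: load  L3  ⟶  IEI  (L3)  txn=BusRd  M[L3]=50
step 16: P1: load  L3  ⟶  IEI  (L3)  txn=∅  M[L3]=50
step 17: P1: load  L2  ⟶  OSI  (L2)  txn=BusRd  M[L2]=20
step 18: P1: load  L5  ⟶  SSI  (L5)  txn=BusRd  M[L5]=0
step 19: P2: load  L2  ⟶  OSS  (L2)  txn=BusRd  M[L2]=20
step 20: P2: load  L6  ⟶  OIS  (L6)  txn=BusRd  M[L6]=10
step 21: P0: store L7 := 11  ⟶  MII  (L7)  txn=BusRdX  M[L7]=80
step 22: P2: store L0 := 15  ⟶  IIM  (L0)  txn=BusRdX+Flush  M[L0]=83
step 23: P0: store L6 := 56  ⟶  MII  (L6)  txn=BusUpgr  M[L6]=10
step 24: P1: load  L6  ⟶  OSI  (L6)  txn=BusRd  M[L6]=10
step 25: P0: load  L3  ⟶  SSI  (L3)  txn=BusRd  M[L3]=50
step 26: P2: load  L1  ⟶  OIS  (L1)  txn=∅  M[L1]=20
step 27: P1: store L1 := 57  ⟶  IMI  (L1)  txn=BusRdX+Flush  M[L1]=56
step 28: P2: store L1 := 3  ⟶  IIM  (L1)  txn=BusRdX+Flush  M[L1]=57
step 29: P0: load  L2  ⟶  OSS  (L2)  txn=∅  M[L2]=20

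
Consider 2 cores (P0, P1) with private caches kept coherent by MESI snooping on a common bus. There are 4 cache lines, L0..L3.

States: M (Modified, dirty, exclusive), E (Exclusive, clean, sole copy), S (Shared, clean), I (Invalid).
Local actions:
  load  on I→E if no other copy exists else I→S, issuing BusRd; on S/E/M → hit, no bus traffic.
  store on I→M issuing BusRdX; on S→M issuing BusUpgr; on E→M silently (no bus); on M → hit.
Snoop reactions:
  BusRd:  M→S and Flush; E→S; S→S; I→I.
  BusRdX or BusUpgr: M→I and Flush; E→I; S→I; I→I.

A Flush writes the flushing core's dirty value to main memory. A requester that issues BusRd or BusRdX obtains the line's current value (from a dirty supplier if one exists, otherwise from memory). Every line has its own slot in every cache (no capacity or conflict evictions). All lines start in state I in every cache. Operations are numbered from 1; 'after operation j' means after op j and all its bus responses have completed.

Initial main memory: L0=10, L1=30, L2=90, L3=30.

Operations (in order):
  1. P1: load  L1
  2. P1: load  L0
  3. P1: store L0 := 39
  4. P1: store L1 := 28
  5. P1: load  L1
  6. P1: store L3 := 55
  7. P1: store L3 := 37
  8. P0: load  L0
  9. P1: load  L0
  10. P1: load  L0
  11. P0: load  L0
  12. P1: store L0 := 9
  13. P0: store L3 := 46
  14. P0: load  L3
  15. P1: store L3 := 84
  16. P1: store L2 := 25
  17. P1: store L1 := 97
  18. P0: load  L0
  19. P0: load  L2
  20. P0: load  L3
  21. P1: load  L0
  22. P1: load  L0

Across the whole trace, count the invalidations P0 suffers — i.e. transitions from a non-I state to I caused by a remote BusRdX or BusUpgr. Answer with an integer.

invalidations = 2

step 1: P1: load  L1  ⟶  IE  (L1)  txn=BusRd  M[L1]=30
step 2: P1: load  L0  ⟶  IE  (L0)  txn=BusRd  M[L0]=10
step 3: P1: store L0 := 39  ⟶  IM  (L0)  txn=∅  M[L0]=10
step 4: P1: store L1 := 28  ⟶  IM  (L1)  txn=∅  M[L1]=30
step 5: P1: load  L1  ⟶  IM  (L1)  txn=∅  M[L1]=30
step 6: P1: store L3 := 55  ⟶  IM  (L3)  txn=BusRdX  M[L3]=30
step 7: P1: store L3 := 37  ⟶  IM  (L3)  txn=∅  M[L3]=30
step 8: P0: load  L0  ⟶  SS  (L0)  txn=BusRd+Flush  M[L0]=39
step 9: P1: load  L0  ⟶  SS  (L0)  txn=∅  M[L0]=39
step 10: P1: load  L0  ⟶  SS  (L0)  txn=∅  M[L0]=39
step 11: P0: load  L0  ⟶  SS  (L0)  txn=∅  M[L0]=39
step 12: P1: store L0 := 9  ⟶  IM  (L0)  txn=BusUpgr  M[L0]=39
step 13: P0: store L3 := 46  ⟶  MI  (L3)  txn=BusRdX+Flush  M[L3]=37
step 14: P0: load  L3  ⟶  MI  (L3)  txn=∅  M[L3]=37
step 15: P1: store L3 := 84  ⟶  IM  (L3)  txn=BusRdX+Flush  M[L3]=46
step 16: P1: store L2 := 25  ⟶  IM  (L2)  txn=BusRdX  M[L2]=90
step 17: P1: store L1 := 97  ⟶  IM  (L1)  txn=∅  M[L1]=30
step 18: P0: load  L0  ⟶  SS  (L0)  txn=BusRd+Flush  M[L0]=9
step 19: P0: load  L2  ⟶  SS  (L2)  txn=BusRd+Flush  M[L2]=25
step 20: P0: load  L3  ⟶  SS  (L3)  txn=BusRd+Flush  M[L3]=84
step 21: P1: load  L0  ⟶  SS  (L0)  txn=∅  M[L0]=9
step 22: P1: load  L0  ⟶  SS  (L0)  txn=∅  M[L0]=9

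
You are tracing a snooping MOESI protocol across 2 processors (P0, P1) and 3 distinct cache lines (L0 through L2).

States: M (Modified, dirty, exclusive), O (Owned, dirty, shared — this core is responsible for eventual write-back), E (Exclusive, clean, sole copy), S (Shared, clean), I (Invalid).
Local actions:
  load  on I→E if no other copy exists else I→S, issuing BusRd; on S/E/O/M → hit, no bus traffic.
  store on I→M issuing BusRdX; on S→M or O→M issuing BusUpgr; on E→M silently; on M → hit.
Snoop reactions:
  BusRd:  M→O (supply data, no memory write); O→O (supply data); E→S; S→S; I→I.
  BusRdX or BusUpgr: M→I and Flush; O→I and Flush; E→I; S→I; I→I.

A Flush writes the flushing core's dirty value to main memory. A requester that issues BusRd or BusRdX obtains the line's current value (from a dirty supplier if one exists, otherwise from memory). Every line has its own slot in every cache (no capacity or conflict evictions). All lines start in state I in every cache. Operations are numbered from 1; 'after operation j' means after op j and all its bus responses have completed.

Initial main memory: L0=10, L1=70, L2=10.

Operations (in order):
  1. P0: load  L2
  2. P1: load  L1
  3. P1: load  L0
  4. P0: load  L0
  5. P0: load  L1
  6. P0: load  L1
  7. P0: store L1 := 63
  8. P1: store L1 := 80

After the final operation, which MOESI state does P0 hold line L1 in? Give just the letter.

state = I

step 1: P0: load  L2  ⟶  EI  (L2)  txn=BusRd  M[L2]=10
step 2: P1: load  L1  ⟶  IE  (L1)  txn=BusRd  M[L1]=70
step 3: P1: load  L0  ⟶  IE  (L0)  txn=BusRd  M[L0]=10
step 4: P0: load  L0  ⟶  SS  (L0)  txn=BusRd  M[L0]=10
step 5: P0: load  L1  ⟶  SS  (L1)  txn=BusRd  M[L1]=70
step 6: P0: load  L1  ⟶  SS  (L1)  txn=∅  M[L1]=70
step 7: P0: store L1 := 63  ⟶  MI  (L1)  txn=BusUpgr  M[L1]=70
step 8: P1: store L1 := 80  ⟶  IM  (L1)  txn=BusRdX+Flush  M[L1]=63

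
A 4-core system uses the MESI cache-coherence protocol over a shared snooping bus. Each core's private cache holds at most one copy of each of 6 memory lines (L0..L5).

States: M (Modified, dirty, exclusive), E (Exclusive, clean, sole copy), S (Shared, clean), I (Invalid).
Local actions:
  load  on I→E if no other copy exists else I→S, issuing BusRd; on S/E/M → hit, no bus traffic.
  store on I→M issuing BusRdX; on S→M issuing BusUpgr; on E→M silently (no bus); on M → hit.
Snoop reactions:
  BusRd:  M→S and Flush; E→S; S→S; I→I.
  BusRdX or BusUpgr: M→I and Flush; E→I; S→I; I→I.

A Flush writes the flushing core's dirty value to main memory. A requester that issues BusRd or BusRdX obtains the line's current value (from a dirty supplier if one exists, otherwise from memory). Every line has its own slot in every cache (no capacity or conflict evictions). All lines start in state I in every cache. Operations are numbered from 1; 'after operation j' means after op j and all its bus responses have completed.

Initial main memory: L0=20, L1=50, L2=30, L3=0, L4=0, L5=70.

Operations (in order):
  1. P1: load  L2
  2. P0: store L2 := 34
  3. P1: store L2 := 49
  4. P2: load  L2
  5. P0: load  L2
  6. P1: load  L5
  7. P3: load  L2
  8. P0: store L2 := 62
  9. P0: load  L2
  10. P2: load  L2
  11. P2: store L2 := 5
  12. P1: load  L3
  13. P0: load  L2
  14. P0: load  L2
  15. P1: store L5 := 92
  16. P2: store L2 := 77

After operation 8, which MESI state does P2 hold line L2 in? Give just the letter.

  op1 P1: load  L2 → I/E/I/I on L2; bus BusRd; mem=30
  op2 P0: store L2 := 34 → M/I/I/I on L2; bus BusRdX; mem=30
  op3 P1: store L2 := 49 → I/M/I/I on L2; bus BusRdX Flush; mem=34
  op4 P2: load  L2 → I/S/S/I on L2; bus BusRd Flush; mem=49
  op5 P0: load  L2 → S/S/S/I on L2; bus BusRd; mem=49
  op6 P1: load  L5 → I/E/I/I on L5; bus BusRd; mem=70
  op7 P3: load  L2 → S/S/S/S on L2; bus BusRd; mem=49
  op8 P0: store L2 := 62 → M/I/I/I on L2; bus BusUpgr; mem=49
  op9 P0: load  L2 → M/I/I/I on L2; bus (none); mem=49
  op10 P2: load  L2 → S/I/S/I on L2; bus BusRd Flush; mem=62
  op11 P2: store L2 := 5 → I/I/M/I on L2; bus BusUpgr; mem=62
  op12 P1: load  L3 → I/E/I/I on L3; bus BusRd; mem=0
  op13 P0: load  L2 → S/I/S/I on L2; bus BusRd Flush; mem=5
  op14 P0: load  L2 → S/I/S/I on L2; bus (none); mem=5
  op15 P1: store L5 := 92 → I/M/I/I on L5; bus (none); mem=70
  op16 P2: store L2 := 77 → I/I/M/I on L2; bus BusUpgr; mem=5

state = I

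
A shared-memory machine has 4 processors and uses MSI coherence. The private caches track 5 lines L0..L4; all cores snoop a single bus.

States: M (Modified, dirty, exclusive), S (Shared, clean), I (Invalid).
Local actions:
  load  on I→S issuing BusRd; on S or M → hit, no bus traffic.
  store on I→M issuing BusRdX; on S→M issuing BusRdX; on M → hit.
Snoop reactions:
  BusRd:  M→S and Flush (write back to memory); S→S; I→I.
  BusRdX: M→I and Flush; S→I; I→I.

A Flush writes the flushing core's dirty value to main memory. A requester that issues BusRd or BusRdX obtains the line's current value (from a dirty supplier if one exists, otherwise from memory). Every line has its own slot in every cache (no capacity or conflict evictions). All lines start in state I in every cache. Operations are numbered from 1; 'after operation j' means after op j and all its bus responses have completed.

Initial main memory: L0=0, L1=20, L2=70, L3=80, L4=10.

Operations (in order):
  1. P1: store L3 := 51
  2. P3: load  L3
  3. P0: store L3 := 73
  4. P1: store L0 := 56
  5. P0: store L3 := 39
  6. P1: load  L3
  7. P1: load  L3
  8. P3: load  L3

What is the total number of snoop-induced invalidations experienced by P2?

step 1: P1: store L3 := 51  ⟶  IMII  (L3)  txn=BusRdX  M[L3]=80
step 2: P3: load  L3  ⟶  ISIS  (L3)  txn=BusRd+Flush  M[L3]=51
step 3: P0: store L3 := 73  ⟶  MIII  (L3)  txn=BusRdX  M[L3]=51
step 4: P1: store L0 := 56  ⟶  IMII  (L0)  txn=BusRdX  M[L0]=0
step 5: P0: store L3 := 39  ⟶  MIII  (L3)  txn=∅  M[L3]=51
step 6: P1: load  L3  ⟶  SSII  (L3)  txn=BusRd+Flush  M[L3]=39
step 7: P1: load  L3  ⟶  SSII  (L3)  txn=∅  M[L3]=39
step 8: P3: load  L3  ⟶  SSIS  (L3)  txn=BusRd  M[L3]=39

invalidations = 0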